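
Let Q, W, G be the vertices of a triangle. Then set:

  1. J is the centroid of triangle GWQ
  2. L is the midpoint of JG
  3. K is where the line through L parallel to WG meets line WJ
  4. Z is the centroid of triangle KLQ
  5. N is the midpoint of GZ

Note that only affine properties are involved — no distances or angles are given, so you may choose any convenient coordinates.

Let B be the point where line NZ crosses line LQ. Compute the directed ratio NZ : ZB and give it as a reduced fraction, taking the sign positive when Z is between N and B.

Assign Q = (0, 0), W = (1, 0), G = (0, 1) — the answer is frame-independent, so this choice is without loss of generality.
1. J is the centroid of triangle GWQ ⇒ J = (1/3, 1/3)
2. L is the midpoint of JG ⇒ L = (1/6, 2/3)
3. K is where the line through L parallel to WG meets line WJ ⇒ K = (2/3, 1/6)
4. Z is the centroid of triangle KLQ ⇒ Z = (5/18, 5/18)
5. N is the midpoint of GZ ⇒ N = (5/36, 23/36)
line NZ meets LQ at B = (5/33, 20/33)
Z = N + t·(B−N) with t = 11, so NZ:ZB = 11:-10

NZ:ZB = -11/10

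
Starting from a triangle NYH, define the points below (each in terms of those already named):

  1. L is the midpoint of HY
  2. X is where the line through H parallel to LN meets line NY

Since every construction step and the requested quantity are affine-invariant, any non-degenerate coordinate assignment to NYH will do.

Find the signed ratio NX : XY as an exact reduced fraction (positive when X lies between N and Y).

Assign N = (0, 0), Y = (1, 0), H = (0, 1) — the answer is frame-independent, so this choice is without loss of generality.
1. L is the midpoint of HY ⇒ L = (1/2, 1/2)
2. X is where the line through H parallel to LN meets line NY ⇒ X = (-1, 0)
X = N + t·(Y−N) with t = -1, so NX:XY = t:(1−t) = -1:2

NX:XY = -1/2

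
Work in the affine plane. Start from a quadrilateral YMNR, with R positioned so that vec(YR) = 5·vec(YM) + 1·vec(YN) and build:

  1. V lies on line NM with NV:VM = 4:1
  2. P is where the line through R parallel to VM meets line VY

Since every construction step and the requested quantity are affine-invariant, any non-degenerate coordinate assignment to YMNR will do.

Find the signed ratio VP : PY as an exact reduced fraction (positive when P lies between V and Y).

VP:PY = -5/6

Set Y = (0, 0), M = (1, 0), N = (0, 1), R = (5, 1); any affine frame gives the same invariant.
1. V lies on line NM with NV:VM = 4:1 ⇒ V = (4/5, 1/5)
2. P is where the line through R parallel to VM meets line VY ⇒ P = (24/5, 6/5)
P = V + t·(Y−V) with t = -5, so VP:PY = t:(1−t) = -5:6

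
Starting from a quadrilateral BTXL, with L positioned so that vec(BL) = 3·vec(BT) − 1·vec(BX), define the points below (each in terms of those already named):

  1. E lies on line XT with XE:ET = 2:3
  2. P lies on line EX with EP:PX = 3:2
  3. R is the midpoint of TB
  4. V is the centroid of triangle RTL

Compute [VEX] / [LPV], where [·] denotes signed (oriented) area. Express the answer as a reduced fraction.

Work in coordinates with B = (0, 0), T = (1, 0), X = (0, 1), L = (3, -1).
1. E lies on line XT with XE:ET = 2:3 ⇒ E = (2/5, 3/5)
2. P lies on line EX with EP:PX = 3:2 ⇒ P = (4/25, 21/25)
3. R is the midpoint of TB ⇒ R = (1/2, 0)
4. V is the centroid of triangle RTL ⇒ V = (3/2, -1/3)
2·[VEX] = -1/15, 2·[LPV] = 13/15
[VEX]:[LPV] = -1/15:13/15 = -1/13

[VEX]:[LPV] = -1/13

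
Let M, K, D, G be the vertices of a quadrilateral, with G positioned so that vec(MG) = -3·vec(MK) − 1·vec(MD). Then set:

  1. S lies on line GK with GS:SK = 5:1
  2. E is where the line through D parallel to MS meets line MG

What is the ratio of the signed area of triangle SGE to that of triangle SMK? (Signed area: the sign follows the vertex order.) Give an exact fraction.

[SGE]:[SMK] = 7

Assign M = (0, 0), K = (1, 0), D = (0, 1), G = (-3, -1) — the answer is frame-independent, so this choice is without loss of generality.
1. S lies on line GK with GS:SK = 5:1 ⇒ S = (1/3, -1/6)
2. E is where the line through D parallel to MS meets line MG ⇒ E = (6/5, 2/5)
2·[SGE] = -7/6, 2·[SMK] = -1/6
[SGE]:[SMK] = -7/6:-1/6 = 7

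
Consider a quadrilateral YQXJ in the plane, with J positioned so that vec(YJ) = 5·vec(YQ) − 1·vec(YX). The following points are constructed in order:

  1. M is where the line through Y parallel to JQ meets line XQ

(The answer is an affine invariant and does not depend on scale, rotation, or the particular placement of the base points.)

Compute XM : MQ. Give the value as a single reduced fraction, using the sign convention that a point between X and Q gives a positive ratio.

XM:MQ = -4

Assign Y = (0, 0), Q = (1, 0), X = (0, 1), J = (5, -1) — the answer is frame-independent, so this choice is without loss of generality.
1. M is where the line through Y parallel to JQ meets line XQ ⇒ M = (4/3, -1/3)
M = X + t·(Q−X) with t = 4/3, so XM:MQ = t:(1−t) = 4/3:-1/3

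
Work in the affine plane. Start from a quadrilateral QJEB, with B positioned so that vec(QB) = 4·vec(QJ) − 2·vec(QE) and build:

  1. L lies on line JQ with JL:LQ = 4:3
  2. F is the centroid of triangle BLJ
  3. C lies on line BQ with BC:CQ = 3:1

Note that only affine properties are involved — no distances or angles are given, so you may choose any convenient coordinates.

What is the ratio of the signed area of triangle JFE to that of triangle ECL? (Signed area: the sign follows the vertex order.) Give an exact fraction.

Work in coordinates with Q = (0, 0), J = (1, 0), E = (0, 1), B = (4, -2).
1. L lies on line JQ with JL:LQ = 4:3 ⇒ L = (3/7, 0)
2. F is the centroid of triangle BLJ ⇒ F = (38/21, -2/3)
3. C lies on line BQ with BC:CQ = 3:1 ⇒ C = (1, -1/2)
2·[JFE] = 1/7, 2·[ECL] = -5/14
[JFE]:[ECL] = 1/7:-5/14 = -2/5

[JFE]:[ECL] = -2/5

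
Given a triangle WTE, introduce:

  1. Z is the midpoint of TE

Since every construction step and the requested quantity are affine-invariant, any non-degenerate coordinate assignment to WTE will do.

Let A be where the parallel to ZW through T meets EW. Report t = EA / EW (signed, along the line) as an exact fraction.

t = 2

Set W = (0, 0), T = (1, 0), E = (0, 1); any affine frame gives the same invariant.
1. Z is the midpoint of TE ⇒ Z = (1/2, 1/2)
through T parallel to ZW: direction (-1/2, -1/2); meets EW at A = (0, -1)
A = E + t·(W−E) with t = 2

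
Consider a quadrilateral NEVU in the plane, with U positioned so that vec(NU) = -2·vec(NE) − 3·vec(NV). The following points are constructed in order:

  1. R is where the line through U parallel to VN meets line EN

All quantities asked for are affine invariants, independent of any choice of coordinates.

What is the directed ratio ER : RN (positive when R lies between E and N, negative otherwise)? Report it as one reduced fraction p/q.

ER:RN = -3/2

Choose coordinates N = (0, 0), E = (1, 0), V = (0, 1), U = (-2, -3).
1. R is where the line through U parallel to VN meets line EN ⇒ R = (-2, 0)
R = E + t·(N−E) with t = 3, so ER:RN = t:(1−t) = 3:-2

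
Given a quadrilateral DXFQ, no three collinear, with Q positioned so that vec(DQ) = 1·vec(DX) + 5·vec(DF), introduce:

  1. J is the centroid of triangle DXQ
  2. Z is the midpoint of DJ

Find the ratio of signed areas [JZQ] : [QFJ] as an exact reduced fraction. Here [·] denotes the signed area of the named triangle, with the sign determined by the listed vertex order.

[JZQ]:[QFJ] = -5/12

Set D = (0, 0), X = (1, 0), F = (0, 1), Q = (1, 5); any affine frame gives the same invariant.
1. J is the centroid of triangle DXQ ⇒ J = (2/3, 5/3)
2. Z is the midpoint of DJ ⇒ Z = (1/3, 5/6)
2·[JZQ] = -5/6, 2·[QFJ] = 2
[JZQ]:[QFJ] = -5/6:2 = -5/12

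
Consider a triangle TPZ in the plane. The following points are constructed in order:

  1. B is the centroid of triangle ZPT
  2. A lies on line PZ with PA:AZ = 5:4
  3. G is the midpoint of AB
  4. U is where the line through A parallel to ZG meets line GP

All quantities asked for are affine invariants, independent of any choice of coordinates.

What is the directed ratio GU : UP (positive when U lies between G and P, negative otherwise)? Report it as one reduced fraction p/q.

Set T = (0, 0), P = (1, 0), Z = (0, 1); any affine frame gives the same invariant.
1. B is the centroid of triangle ZPT ⇒ B = (1/3, 1/3)
2. A lies on line PZ with PA:AZ = 5:4 ⇒ A = (4/9, 5/9)
3. G is the midpoint of AB ⇒ G = (7/18, 4/9)
4. U is where the line through A parallel to ZG meets line GP ⇒ U = (107/162, 20/81)
U = G + t·(P−G) with t = 4/9, so GU:UP = t:(1−t) = 4/9:5/9

GU:UP = 4/5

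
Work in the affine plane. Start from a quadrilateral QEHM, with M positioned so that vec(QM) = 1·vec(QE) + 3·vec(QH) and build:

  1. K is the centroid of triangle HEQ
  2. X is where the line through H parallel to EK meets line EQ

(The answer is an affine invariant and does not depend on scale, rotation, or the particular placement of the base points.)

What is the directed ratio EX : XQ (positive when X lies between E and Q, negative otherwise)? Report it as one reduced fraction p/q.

Assign Q = (0, 0), E = (1, 0), H = (0, 1), M = (1, 3) — the answer is frame-independent, so this choice is without loss of generality.
1. K is the centroid of triangle HEQ ⇒ K = (1/3, 1/3)
2. X is where the line through H parallel to EK meets line EQ ⇒ X = (2, 0)
X = E + t·(Q−E) with t = -1, so EX:XQ = t:(1−t) = -1:2

EX:XQ = -1/2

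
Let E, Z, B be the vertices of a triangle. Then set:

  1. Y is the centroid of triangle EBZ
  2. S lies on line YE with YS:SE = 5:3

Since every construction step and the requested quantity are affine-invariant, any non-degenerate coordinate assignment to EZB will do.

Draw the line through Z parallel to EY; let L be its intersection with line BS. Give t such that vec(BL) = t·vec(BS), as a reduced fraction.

Assign E = (0, 0), Z = (1, 0), B = (0, 1) — the answer is frame-independent, so this choice is without loss of generality.
1. Y is the centroid of triangle EBZ ⇒ Y = (1/3, 1/3)
2. S lies on line YE with YS:SE = 5:3 ⇒ S = (1/8, 1/8)
through Z parallel to EY: direction (1/3, 1/3); meets BS at L = (1/4, -3/4)
L = B + t·(S−B) with t = 2

t = 2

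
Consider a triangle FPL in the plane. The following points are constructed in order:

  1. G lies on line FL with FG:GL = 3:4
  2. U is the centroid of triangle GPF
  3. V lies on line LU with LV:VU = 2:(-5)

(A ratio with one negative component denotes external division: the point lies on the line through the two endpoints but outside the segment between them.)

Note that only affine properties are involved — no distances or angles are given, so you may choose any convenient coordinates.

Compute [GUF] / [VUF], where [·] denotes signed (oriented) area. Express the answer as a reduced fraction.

Assign F = (0, 0), P = (1, 0), L = (0, 1) — the answer is frame-independent, so this choice is without loss of generality.
1. G lies on line FL with FG:GL = 3:4 ⇒ G = (0, 3/7)
2. U is the centroid of triangle GPF ⇒ U = (1/3, 1/7)
3. V lies on line LU with LV:VU = 2:(-5) ⇒ V = (-2/9, 11/7)
2·[GUF] = -1/7, 2·[VUF] = -5/9
[GUF]:[VUF] = -1/7:-5/9 = 9/35

[GUF]:[VUF] = 9/35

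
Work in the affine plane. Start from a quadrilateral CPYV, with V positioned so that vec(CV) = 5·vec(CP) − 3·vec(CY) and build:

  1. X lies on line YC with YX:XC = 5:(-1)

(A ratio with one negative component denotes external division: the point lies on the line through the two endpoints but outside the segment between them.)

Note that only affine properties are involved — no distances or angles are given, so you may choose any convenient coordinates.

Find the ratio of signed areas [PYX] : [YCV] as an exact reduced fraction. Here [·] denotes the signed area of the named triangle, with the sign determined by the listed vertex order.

Choose coordinates C = (0, 0), P = (1, 0), Y = (0, 1), V = (5, -3).
1. X lies on line YC with YX:XC = 5:(-1) ⇒ X = (0, -1/4)
2·[PYX] = 5/4, 2·[YCV] = 5
[PYX]:[YCV] = 5/4:5 = 1/4

[PYX]:[YCV] = 1/4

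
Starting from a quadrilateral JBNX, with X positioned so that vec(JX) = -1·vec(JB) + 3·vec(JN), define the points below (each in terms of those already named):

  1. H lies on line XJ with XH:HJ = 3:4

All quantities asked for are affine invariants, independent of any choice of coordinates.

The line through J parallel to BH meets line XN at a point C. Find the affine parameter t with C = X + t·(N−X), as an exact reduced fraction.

t = 21/10

Assign J = (0, 0), B = (1, 0), N = (0, 1), X = (-1, 3) — the answer is frame-independent, so this choice is without loss of generality.
1. H lies on line XJ with XH:HJ = 3:4 ⇒ H = (-4/7, 12/7)
through J parallel to BH: direction (-11/7, 12/7); meets XN at C = (11/10, -6/5)
C = X + t·(N−X) with t = 21/10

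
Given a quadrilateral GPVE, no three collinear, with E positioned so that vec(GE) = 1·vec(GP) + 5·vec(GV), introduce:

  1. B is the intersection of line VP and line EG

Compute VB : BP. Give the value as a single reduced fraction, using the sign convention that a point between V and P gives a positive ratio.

Choose coordinates G = (0, 0), P = (1, 0), V = (0, 1), E = (1, 5).
1. B is the intersection of line VP and line EG ⇒ B = (1/6, 5/6)
B = V + t·(P−V) with t = 1/6, so VB:BP = t:(1−t) = 1/6:5/6

VB:BP = 1/5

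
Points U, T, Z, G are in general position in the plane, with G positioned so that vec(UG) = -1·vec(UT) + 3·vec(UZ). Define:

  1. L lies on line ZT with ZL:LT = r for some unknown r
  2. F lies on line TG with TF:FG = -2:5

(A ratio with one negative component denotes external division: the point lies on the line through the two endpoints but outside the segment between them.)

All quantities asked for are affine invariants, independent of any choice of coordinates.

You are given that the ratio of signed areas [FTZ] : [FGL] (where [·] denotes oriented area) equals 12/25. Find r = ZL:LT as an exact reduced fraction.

r = 1/5

Work in coordinates with U = (0, 0), T = (1, 0), Z = (0, 1), G = (-1, 3).
1. With ZL:LT = r, write λ = r/(r+1) so L = Z + λ·(T−Z); L is affine-linear in λ
2. F lies on line TG with TF:FG = -2:5 ⇒ F = (7/3, -2)
Every point depending on L is an affine combination of L and λ-independent points, so each such coordinate is linear in λ; the λ² term in each signed area is a multiple of (T−Z)×(T−Z) = 0, so 2·[FTZ] and 2·[FGL] are each linear in λ. Evaluating at λ=0 and λ=1:
  2·[FTZ] = 2/3,   2·[FGL] = -5/3·λ + 5/3
So [FTZ]:[FGL] = (2/3) / (-5/3·λ + 5/3). Setting this equal to 12/25:
  2/3 = 12/25·(-5/3·λ + 5/3)  ⇒  λ = 1/6
Then r = λ/(1−λ) = (1/6)/(5/6) = 1/5. Check: with r = 1/5, L = (1/6, 5/6) and [FTZ]:[FGL] = 12/25 as required.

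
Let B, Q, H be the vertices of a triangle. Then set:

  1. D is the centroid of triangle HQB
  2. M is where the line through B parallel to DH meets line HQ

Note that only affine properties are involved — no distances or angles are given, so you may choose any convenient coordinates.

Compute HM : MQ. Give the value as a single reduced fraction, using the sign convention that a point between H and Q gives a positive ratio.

Work in coordinates with B = (0, 0), Q = (1, 0), H = (0, 1).
1. D is the centroid of triangle HQB ⇒ D = (1/3, 1/3)
2. M is where the line through B parallel to DH meets line HQ ⇒ M = (-1, 2)
M = H + t·(Q−H) with t = -1, so HM:MQ = t:(1−t) = -1:2

HM:MQ = -1/2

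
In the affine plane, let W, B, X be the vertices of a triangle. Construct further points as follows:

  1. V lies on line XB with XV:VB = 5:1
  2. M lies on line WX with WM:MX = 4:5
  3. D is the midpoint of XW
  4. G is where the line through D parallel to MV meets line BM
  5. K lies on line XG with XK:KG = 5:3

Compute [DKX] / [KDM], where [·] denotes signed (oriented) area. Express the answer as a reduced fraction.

[DKX]:[KDM] = 9

Work in coordinates with W = (0, 0), B = (1, 0), X = (0, 1).
1. V lies on line XB with XV:VB = 5:1 ⇒ V = (5/6, 1/6)
2. M lies on line WX with WM:MX = 4:5 ⇒ M = (0, 4/9)
3. D is the midpoint of XW ⇒ D = (0, 1/2)
4. G is where the line through D parallel to MV meets line BM ⇒ G = (-1/2, 2/3)
5. K lies on line XG with XK:KG = 5:3 ⇒ K = (-5/16, 19/24)
2·[DKX] = -5/32, 2·[KDM] = -5/288
[DKX]:[KDM] = -5/32:-5/288 = 9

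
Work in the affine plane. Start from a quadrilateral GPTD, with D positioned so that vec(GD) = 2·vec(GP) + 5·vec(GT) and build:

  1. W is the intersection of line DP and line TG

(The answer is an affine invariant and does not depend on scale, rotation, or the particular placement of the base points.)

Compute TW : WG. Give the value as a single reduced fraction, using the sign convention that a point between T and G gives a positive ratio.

TW:WG = -6/5

Assign G = (0, 0), P = (1, 0), T = (0, 1), D = (2, 5) — the answer is frame-independent, so this choice is without loss of generality.
1. W is the intersection of line DP and line TG ⇒ W = (0, -5)
W = T + t·(G−T) with t = 6, so TW:WG = t:(1−t) = 6:-5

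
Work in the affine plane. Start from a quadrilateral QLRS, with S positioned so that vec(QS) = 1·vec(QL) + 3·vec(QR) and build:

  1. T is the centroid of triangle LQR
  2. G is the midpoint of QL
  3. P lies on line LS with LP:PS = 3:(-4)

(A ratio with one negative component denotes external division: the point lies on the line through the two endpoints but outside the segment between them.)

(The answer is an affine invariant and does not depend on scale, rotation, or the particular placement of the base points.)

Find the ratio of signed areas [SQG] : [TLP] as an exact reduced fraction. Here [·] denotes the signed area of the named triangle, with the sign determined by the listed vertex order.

[SQG]:[TLP] = -1/4

Assign Q = (0, 0), L = (1, 0), R = (0, 1), S = (1, 3) — the answer is frame-independent, so this choice is without loss of generality.
1. T is the centroid of triangle LQR ⇒ T = (1/3, 1/3)
2. G is the midpoint of QL ⇒ G = (1/2, 0)
3. P lies on line LS with LP:PS = 3:(-4) ⇒ P = (1, -9)
2·[SQG] = 3/2, 2·[TLP] = -6
[SQG]:[TLP] = 3/2:-6 = -1/4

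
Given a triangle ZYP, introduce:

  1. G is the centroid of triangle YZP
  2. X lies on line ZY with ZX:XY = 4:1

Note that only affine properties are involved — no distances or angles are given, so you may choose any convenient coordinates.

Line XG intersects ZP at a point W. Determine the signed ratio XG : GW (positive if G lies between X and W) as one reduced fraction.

XG:GW = 7/5

Set Z = (0, 0), Y = (1, 0), P = (0, 1); any affine frame gives the same invariant.
1. G is the centroid of triangle YZP ⇒ G = (1/3, 1/3)
2. X lies on line ZY with ZX:XY = 4:1 ⇒ X = (4/5, 0)
line XG meets ZP at W = (0, 4/7)
G = X + t·(W−X) with t = 7/12, so XG:GW = 7/12:5/12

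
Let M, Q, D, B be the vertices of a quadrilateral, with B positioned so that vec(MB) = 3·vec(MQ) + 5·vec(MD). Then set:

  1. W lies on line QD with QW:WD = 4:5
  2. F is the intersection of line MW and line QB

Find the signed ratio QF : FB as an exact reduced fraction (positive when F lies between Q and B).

Work in coordinates with M = (0, 0), Q = (1, 0), D = (0, 1), B = (3, 5).
1. W lies on line QD with QW:WD = 4:5 ⇒ W = (5/9, 4/9)
2. F is the intersection of line MW and line QB ⇒ F = (25/17, 20/17)
F = Q + t·(B−Q) with t = 4/17, so QF:FB = t:(1−t) = 4/17:13/17

QF:FB = 4/13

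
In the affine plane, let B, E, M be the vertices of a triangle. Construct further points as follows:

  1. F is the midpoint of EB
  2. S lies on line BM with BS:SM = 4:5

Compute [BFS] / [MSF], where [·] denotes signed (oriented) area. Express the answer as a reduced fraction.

[BFS]:[MSF] = 4/5

Assign B = (0, 0), E = (1, 0), M = (0, 1) — the answer is frame-independent, so this choice is without loss of generality.
1. F is the midpoint of EB ⇒ F = (1/2, 0)
2. S lies on line BM with BS:SM = 4:5 ⇒ S = (0, 4/9)
2·[BFS] = 2/9, 2·[MSF] = 5/18
[BFS]:[MSF] = 2/9:5/18 = 4/5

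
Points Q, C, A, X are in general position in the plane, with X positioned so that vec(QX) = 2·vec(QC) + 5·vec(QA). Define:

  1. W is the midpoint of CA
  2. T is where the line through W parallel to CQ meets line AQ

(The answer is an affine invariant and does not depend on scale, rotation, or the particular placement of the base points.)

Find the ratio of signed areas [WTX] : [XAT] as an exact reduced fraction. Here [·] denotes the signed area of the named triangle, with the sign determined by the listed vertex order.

[WTX]:[XAT] = -9/4

Choose coordinates Q = (0, 0), C = (1, 0), A = (0, 1), X = (2, 5).
1. W is the midpoint of CA ⇒ W = (1/2, 1/2)
2. T is where the line through W parallel to CQ meets line AQ ⇒ T = (0, 1/2)
2·[WTX] = -9/4, 2·[XAT] = 1
[WTX]:[XAT] = -9/4:1 = -9/4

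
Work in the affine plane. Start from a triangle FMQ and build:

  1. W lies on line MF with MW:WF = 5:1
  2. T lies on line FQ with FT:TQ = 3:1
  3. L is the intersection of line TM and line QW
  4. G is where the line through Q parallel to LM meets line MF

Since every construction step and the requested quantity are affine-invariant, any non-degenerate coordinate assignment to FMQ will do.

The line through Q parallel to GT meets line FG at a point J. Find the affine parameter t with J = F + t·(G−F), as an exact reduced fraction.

t = 4/3

Assign F = (0, 0), M = (1, 0), Q = (0, 1) — the answer is frame-independent, so this choice is without loss of generality.
1. W lies on line MF with MW:WF = 5:1 ⇒ W = (1/6, 0)
2. T lies on line FQ with FT:TQ = 3:1 ⇒ T = (0, 3/4)
3. L is the intersection of line TM and line QW ⇒ L = (1/21, 5/7)
4. G is where the line through Q parallel to LM meets line MF ⇒ G = (4/3, 0)
through Q parallel to GT: direction (-4/3, 3/4); meets FG at J = (16/9, 0)
J = F + t·(G−F) with t = 4/3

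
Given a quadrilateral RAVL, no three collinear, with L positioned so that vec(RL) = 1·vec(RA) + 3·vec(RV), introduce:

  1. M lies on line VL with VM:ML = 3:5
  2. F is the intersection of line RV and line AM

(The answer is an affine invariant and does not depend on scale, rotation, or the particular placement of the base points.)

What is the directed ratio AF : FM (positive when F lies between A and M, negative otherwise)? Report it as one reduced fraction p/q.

AF:FM = -8/3

Assign R = (0, 0), A = (1, 0), V = (0, 1), L = (1, 3) — the answer is frame-independent, so this choice is without loss of generality.
1. M lies on line VL with VM:ML = 3:5 ⇒ M = (3/8, 7/4)
2. F is the intersection of line RV and line AM ⇒ F = (0, 14/5)
F = A + t·(M−A) with t = 8/5, so AF:FM = t:(1−t) = 8/5:-3/5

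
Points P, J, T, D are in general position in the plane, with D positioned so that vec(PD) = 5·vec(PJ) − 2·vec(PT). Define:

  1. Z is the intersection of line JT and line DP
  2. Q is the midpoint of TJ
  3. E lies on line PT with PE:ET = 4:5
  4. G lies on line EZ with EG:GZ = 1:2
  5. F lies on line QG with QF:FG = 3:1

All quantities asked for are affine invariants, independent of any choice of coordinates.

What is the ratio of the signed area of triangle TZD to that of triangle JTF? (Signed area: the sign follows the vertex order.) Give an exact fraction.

[TZD]:[JTF] = 12

Assign P = (0, 0), J = (1, 0), T = (0, 1), D = (5, -2) — the answer is frame-independent, so this choice is without loss of generality.
1. Z is the intersection of line JT and line DP ⇒ Z = (5/3, -2/3)
2. Q is the midpoint of TJ ⇒ Q = (1/2, 1/2)
3. E lies on line PT with PE:ET = 4:5 ⇒ E = (0, 4/9)
4. G lies on line EZ with EG:GZ = 1:2 ⇒ G = (5/9, 2/27)
5. F lies on line QG with QF:FG = 3:1 ⇒ F = (13/24, 13/72)
2·[TZD] = 10/3, 2·[JTF] = 5/18
[TZD]:[JTF] = 10/3:5/18 = 12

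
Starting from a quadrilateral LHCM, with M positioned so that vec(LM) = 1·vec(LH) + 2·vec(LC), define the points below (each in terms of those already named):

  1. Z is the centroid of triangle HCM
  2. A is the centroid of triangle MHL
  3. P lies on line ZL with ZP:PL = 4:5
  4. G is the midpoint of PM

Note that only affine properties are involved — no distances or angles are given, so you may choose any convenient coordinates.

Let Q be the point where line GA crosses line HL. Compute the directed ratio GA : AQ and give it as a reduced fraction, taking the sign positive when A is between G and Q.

Work in coordinates with L = (0, 0), H = (1, 0), C = (0, 1), M = (1, 2).
1. Z is the centroid of triangle HCM ⇒ Z = (2/3, 1)
2. A is the centroid of triangle MHL ⇒ A = (2/3, 2/3)
3. P lies on line ZL with ZP:PL = 4:5 ⇒ P = (10/27, 5/9)
4. G is the midpoint of PM ⇒ G = (37/54, 23/18)
line GA meets HL at Q = (64/99, 0)
A = G + t·(Q−G) with t = 11/23, so GA:AQ = 11/23:12/23

GA:AQ = 11/12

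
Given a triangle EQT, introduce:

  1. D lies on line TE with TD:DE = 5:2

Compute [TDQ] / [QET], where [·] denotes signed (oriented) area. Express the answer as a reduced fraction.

Set E = (0, 0), Q = (1, 0), T = (0, 1); any affine frame gives the same invariant.
1. D lies on line TE with TD:DE = 5:2 ⇒ D = (0, 2/7)
2·[TDQ] = 5/7, 2·[QET] = -1
[TDQ]:[QET] = 5/7:-1 = -5/7

[TDQ]:[QET] = -5/7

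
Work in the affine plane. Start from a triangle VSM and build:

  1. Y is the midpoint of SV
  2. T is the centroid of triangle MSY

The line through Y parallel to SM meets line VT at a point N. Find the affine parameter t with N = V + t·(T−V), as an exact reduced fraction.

Work in coordinates with V = (0, 0), S = (1, 0), M = (0, 1).
1. Y is the midpoint of SV ⇒ Y = (1/2, 0)
2. T is the centroid of triangle MSY ⇒ T = (1/2, 1/3)
through Y parallel to SM: direction (-1, 1); meets VT at N = (3/10, 1/5)
N = V + t·(T−V) with t = 3/5

t = 3/5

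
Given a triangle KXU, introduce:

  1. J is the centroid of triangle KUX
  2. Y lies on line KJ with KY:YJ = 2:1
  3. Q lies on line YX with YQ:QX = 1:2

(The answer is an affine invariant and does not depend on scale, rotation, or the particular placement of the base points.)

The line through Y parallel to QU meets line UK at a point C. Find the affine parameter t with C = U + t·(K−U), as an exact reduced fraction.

t = 5/13

Assign K = (0, 0), X = (1, 0), U = (0, 1) — the answer is frame-independent, so this choice is without loss of generality.
1. J is the centroid of triangle KUX ⇒ J = (1/3, 1/3)
2. Y lies on line KJ with KY:YJ = 2:1 ⇒ Y = (2/9, 2/9)
3. Q lies on line YX with YQ:QX = 1:2 ⇒ Q = (13/27, 4/27)
through Y parallel to QU: direction (-13/27, 23/27); meets UK at C = (0, 8/13)
C = U + t·(K−U) with t = 5/13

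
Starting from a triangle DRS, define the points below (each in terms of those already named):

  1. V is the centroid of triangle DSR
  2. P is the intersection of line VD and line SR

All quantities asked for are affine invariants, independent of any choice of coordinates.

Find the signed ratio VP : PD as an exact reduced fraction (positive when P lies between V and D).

VP:PD = -1/3

Choose coordinates D = (0, 0), R = (1, 0), S = (0, 1).
1. V is the centroid of triangle DSR ⇒ V = (1/3, 1/3)
2. P is the intersection of line VD and line SR ⇒ P = (1/2, 1/2)
P = V + t·(D−V) with t = -1/2, so VP:PD = t:(1−t) = -1/2:3/2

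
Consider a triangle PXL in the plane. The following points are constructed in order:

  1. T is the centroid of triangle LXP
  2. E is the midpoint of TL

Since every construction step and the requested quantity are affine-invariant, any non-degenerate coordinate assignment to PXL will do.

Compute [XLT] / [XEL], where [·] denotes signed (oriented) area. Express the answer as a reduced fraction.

Choose coordinates P = (0, 0), X = (1, 0), L = (0, 1).
1. T is the centroid of triangle LXP ⇒ T = (1/3, 1/3)
2. E is the midpoint of TL ⇒ E = (1/6, 2/3)
2·[XLT] = 1/3, 2·[XEL] = -1/6
[XLT]:[XEL] = 1/3:-1/6 = -2

[XLT]:[XEL] = -2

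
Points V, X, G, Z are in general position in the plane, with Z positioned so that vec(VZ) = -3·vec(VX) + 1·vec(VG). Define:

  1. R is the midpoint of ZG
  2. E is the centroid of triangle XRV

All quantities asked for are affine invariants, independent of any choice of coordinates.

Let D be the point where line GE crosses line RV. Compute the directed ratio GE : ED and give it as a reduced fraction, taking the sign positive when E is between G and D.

GE:ED = 7/2

Work in coordinates with V = (0, 0), X = (1, 0), G = (0, 1), Z = (-3, 1).
1. R is the midpoint of ZG ⇒ R = (-3/2, 1)
2. E is the centroid of triangle XRV ⇒ E = (-1/6, 1/3)
line GE meets RV at D = (-3/14, 1/7)
E = G + t·(D−G) with t = 7/9, so GE:ED = 7/9:2/9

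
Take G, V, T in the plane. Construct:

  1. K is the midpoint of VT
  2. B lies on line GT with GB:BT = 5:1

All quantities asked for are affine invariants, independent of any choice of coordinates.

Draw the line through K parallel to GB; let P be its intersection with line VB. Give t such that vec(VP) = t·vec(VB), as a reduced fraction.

t = 1/2

Choose coordinates G = (0, 0), V = (1, 0), T = (0, 1).
1. K is the midpoint of VT ⇒ K = (1/2, 1/2)
2. B lies on line GT with GB:BT = 5:1 ⇒ B = (0, 5/6)
through K parallel to GB: direction (0, 5/6); meets VB at P = (1/2, 5/12)
P = V + t·(B−V) with t = 1/2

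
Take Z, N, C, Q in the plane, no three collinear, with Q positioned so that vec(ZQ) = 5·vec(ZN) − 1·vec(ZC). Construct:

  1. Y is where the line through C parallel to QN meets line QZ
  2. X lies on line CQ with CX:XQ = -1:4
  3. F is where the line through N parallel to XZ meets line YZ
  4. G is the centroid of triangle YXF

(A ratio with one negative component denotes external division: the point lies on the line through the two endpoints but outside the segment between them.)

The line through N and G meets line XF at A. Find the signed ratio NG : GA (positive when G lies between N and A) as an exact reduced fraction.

NG:GA = -97/100

Choose coordinates Z = (0, 0), N = (1, 0), C = (0, 1), Q = (5, -1).
1. Y is where the line through C parallel to QN meets line QZ ⇒ Y = (20, -4)
2. X lies on line CQ with CX:XQ = -1:4 ⇒ X = (-5/3, 5/3)
3. F is where the line through N parallel to XZ meets line YZ ⇒ F = (5/4, -1/4)
4. G is the centroid of triangle YXF ⇒ G = (235/36, -31/36)
line NG meets XF at A = (965/1164, 31/1164)
G = N + t·(A−N) with t = -97/3, so NG:GA = -97/3:100/3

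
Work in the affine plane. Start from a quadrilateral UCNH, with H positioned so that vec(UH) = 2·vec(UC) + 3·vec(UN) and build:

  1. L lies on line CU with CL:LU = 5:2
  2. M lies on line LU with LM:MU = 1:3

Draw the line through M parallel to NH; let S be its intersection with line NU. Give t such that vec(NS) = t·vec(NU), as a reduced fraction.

Choose coordinates U = (0, 0), C = (1, 0), N = (0, 1), H = (2, 3).
1. L lies on line CU with CL:LU = 5:2 ⇒ L = (2/7, 0)
2. M lies on line LU with LM:MU = 1:3 ⇒ M = (3/14, 0)
through M parallel to NH: direction (2, 2); meets NU at S = (0, -3/14)
S = N + t·(U−N) with t = 17/14

t = 17/14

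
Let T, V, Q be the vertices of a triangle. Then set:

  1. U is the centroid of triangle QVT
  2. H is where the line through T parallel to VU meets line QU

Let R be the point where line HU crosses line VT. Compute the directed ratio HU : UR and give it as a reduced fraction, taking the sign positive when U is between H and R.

Set T = (0, 0), V = (1, 0), Q = (0, 1); any affine frame gives the same invariant.
1. U is the centroid of triangle QVT ⇒ U = (1/3, 1/3)
2. H is where the line through T parallel to VU meets line QU ⇒ H = (2/3, -1/3)
line HU meets VT at R = (1/2, 0)
U = H + t·(R−H) with t = 2, so HU:UR = 2:-1

HU:UR = -2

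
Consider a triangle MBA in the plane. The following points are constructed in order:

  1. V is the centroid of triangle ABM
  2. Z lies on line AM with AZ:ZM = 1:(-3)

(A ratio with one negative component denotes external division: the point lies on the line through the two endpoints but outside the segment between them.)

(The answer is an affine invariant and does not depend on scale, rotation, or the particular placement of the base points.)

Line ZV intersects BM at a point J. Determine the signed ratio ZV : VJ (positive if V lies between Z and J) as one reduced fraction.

Assign M = (0, 0), B = (1, 0), A = (0, 1) — the answer is frame-independent, so this choice is without loss of generality.
1. V is the centroid of triangle ABM ⇒ V = (1/3, 1/3)
2. Z lies on line AM with AZ:ZM = 1:(-3) ⇒ Z = (0, 3/2)
line ZV meets BM at J = (3/7, 0)
V = Z + t·(J−Z) with t = 7/9, so ZV:VJ = 7/9:2/9

ZV:VJ = 7/2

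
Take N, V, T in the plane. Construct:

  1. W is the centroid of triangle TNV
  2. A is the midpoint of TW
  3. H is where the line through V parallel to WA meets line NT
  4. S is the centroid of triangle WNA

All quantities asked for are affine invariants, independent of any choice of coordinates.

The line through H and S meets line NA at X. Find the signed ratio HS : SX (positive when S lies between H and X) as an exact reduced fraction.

HS:SX = -7

Set N = (0, 0), V = (1, 0), T = (0, 1); any affine frame gives the same invariant.
1. W is the centroid of triangle TNV ⇒ W = (1/3, 1/3)
2. A is the midpoint of TW ⇒ A = (1/6, 2/3)
3. H is where the line through V parallel to WA meets line NT ⇒ H = (0, 2)
4. S is the centroid of triangle WNA ⇒ S = (1/6, 1/3)
line HS meets NA at X = (1/7, 4/7)
S = H + t·(X−H) with t = 7/6, so HS:SX = 7/6:-1/6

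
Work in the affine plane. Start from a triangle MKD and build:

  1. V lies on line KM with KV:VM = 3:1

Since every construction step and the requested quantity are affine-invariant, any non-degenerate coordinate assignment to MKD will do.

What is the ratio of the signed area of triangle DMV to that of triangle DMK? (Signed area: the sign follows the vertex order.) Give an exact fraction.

Work in coordinates with M = (0, 0), K = (1, 0), D = (0, 1).
1. V lies on line KM with KV:VM = 3:1 ⇒ V = (1/4, 0)
2·[DMV] = 1/4, 2·[DMK] = 1
[DMV]:[DMK] = 1/4:1 = 1/4

[DMV]:[DMK] = 1/4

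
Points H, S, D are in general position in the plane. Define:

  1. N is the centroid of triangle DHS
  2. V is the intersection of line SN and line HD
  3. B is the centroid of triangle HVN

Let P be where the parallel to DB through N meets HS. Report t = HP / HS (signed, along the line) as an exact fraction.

t = 5/13

Assign H = (0, 0), S = (1, 0), D = (0, 1) — the answer is frame-independent, so this choice is without loss of generality.
1. N is the centroid of triangle DHS ⇒ N = (1/3, 1/3)
2. V is the intersection of line SN and line HD ⇒ V = (0, 1/2)
3. B is the centroid of triangle HVN ⇒ B = (1/9, 5/18)
through N parallel to DB: direction (1/9, -13/18); meets HS at P = (5/13, 0)
P = H + t·(S−H) with t = 5/13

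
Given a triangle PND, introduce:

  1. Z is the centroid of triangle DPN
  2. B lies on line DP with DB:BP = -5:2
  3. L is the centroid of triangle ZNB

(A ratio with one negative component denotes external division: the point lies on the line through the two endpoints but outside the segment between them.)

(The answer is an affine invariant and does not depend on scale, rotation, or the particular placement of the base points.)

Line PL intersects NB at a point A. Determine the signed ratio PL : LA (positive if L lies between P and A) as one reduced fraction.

PL:LA = 11/7

Assign P = (0, 0), N = (1, 0), D = (0, 1) — the answer is frame-independent, so this choice is without loss of generality.
1. Z is the centroid of triangle DPN ⇒ Z = (1/3, 1/3)
2. B lies on line DP with DB:BP = -5:2 ⇒ B = (0, -2/3)
3. L is the centroid of triangle ZNB ⇒ L = (4/9, -1/9)
line PL meets NB at A = (8/11, -2/11)
L = P + t·(A−P) with t = 11/18, so PL:LA = 11/18:7/18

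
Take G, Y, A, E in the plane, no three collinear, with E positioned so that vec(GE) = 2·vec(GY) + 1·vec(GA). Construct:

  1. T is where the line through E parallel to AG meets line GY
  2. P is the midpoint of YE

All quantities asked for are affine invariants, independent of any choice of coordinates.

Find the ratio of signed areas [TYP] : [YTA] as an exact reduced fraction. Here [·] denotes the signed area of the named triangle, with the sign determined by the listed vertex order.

Assign G = (0, 0), Y = (1, 0), A = (0, 1), E = (2, 1) — the answer is frame-independent, so this choice is without loss of generality.
1. T is where the line through E parallel to AG meets line GY ⇒ T = (2, 0)
2. P is the midpoint of YE ⇒ P = (3/2, 1/2)
2·[TYP] = -1/2, 2·[YTA] = 1
[TYP]:[YTA] = -1/2:1 = -1/2

[TYP]:[YTA] = -1/2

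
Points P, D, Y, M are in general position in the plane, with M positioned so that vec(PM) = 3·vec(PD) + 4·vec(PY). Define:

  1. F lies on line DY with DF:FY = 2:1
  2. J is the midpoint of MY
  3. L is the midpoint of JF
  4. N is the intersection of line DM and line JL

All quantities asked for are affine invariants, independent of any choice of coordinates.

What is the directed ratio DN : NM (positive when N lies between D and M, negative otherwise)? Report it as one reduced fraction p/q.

DN:NM = -2

Set P = (0, 0), D = (1, 0), Y = (0, 1), M = (3, 4); any affine frame gives the same invariant.
1. F lies on line DY with DF:FY = 2:1 ⇒ F = (1/3, 2/3)
2. J is the midpoint of MY ⇒ J = (3/2, 5/2)
3. L is the midpoint of JF ⇒ L = (11/12, 19/12)
4. N is the intersection of line DM and line JL ⇒ N = (5, 8)
N = D + t·(M−D) with t = 2, so DN:NM = t:(1−t) = 2:-1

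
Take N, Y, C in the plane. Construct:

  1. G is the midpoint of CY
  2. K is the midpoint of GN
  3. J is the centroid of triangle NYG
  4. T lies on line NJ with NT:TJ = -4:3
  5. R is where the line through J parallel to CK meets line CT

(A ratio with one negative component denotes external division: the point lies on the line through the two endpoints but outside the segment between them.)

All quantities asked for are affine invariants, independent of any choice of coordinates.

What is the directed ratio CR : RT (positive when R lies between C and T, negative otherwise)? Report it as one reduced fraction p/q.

Assign N = (0, 0), Y = (1, 0), C = (0, 1) — the answer is frame-independent, so this choice is without loss of generality.
1. G is the midpoint of CY ⇒ G = (1/2, 1/2)
2. K is the midpoint of GN ⇒ K = (1/4, 1/4)
3. J is the centroid of triangle NYG ⇒ J = (1/2, 1/6)
4. T lies on line NJ with NT:TJ = -4:3 ⇒ T = (2, 2/3)
5. R is where the line through J parallel to CK meets line CT ⇒ R = (4/17, 49/51)
R = C + t·(T−C) with t = 2/17, so CR:RT = t:(1−t) = 2/17:15/17

CR:RT = 2/15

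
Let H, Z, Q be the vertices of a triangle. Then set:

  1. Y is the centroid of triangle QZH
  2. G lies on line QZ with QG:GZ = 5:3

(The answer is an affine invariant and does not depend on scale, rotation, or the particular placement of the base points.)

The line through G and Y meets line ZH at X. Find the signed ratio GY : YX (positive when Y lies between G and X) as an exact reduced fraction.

Set H = (0, 0), Z = (1, 0), Q = (0, 1); any affine frame gives the same invariant.
1. Y is the centroid of triangle QZH ⇒ Y = (1/3, 1/3)
2. G lies on line QZ with QG:GZ = 5:3 ⇒ G = (5/8, 3/8)
line GY meets ZH at X = (-2, 0)
Y = G + t·(X−G) with t = 1/9, so GY:YX = 1/9:8/9

GY:YX = 1/8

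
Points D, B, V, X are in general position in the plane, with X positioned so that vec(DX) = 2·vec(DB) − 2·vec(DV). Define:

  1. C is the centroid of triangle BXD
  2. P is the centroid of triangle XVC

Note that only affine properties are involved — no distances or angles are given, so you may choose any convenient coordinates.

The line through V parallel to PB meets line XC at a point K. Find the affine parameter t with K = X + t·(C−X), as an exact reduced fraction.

Work in coordinates with D = (0, 0), B = (1, 0), V = (0, 1), X = (2, -2).
1. C is the centroid of triangle BXD ⇒ C = (1, -2/3)
2. P is the centroid of triangle XVC ⇒ P = (1, -5/9)
through V parallel to PB: direction (0, 5/9); meets XC at K = (0, 2/3)
K = X + t·(C−X) with t = 2

t = 2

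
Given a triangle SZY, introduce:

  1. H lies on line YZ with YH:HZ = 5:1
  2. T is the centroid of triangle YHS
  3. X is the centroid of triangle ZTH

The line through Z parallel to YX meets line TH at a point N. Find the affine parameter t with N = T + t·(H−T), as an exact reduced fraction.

Assign S = (0, 0), Z = (1, 0), Y = (0, 1) — the answer is frame-independent, so this choice is without loss of generality.
1. H lies on line YZ with YH:HZ = 5:1 ⇒ H = (5/6, 1/6)
2. T is the centroid of triangle YHS ⇒ T = (5/18, 7/18)
3. X is the centroid of triangle ZTH ⇒ X = (19/27, 5/27)
through Z parallel to YX: direction (19/27, -22/27); meets TH at N = (125/144, 11/72)
N = T + t·(H−T) with t = 17/16

t = 17/16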